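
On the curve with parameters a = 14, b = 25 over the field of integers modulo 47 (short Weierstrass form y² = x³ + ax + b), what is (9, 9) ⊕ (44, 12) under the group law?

(9, 9) + (44, 12). λ = (12 - 9)/(44 - 9) ≡ 3/35 mod 47. 35⁻¹ ≡ 43 (mod 47), so λ ≡ 35.
  x = λ² - 9 - 44 = 1225 - 53 ≡ 44; y = λ·(9 - 44) - 9 ≡ 35. → (44, 35)

(44, 35)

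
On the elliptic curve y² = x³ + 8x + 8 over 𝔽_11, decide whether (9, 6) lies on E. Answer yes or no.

y² = 6² ≡ 3; x³ + 8x + 8 = 809 ≡ 6 (mod 11). 3 ≠ 6.

no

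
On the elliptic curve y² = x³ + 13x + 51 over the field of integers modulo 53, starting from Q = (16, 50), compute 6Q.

O

Repeated addition: build up to 6Q.
2Q: tangent at (16, 50): λ = (3·16² + 13)/(2·50) ≡ 39/47. 47⁻¹ ≡ 44 (mod 53) since 47·44 = 2068 ≡ 1, so λ ≡ 39·44 ≡ 20.
  x = λ² - 16 - 16 = 400 - 32 ≡ 50; y = λ·(16 - 50) - 50 ≡ 12. → (50, 12)
3Q: (50, 12) + (16, 50). λ = (50 - 12)/(16 - 50) ≡ 38/19 mod 53. 19⁻¹ ≡ 14 (mod 53) since 19·14 = 266 ≡ 1, so λ ≡ 2.
  x = λ² - 50 - 16 = 4 - 66 ≡ 44; y = λ·(50 - 44) - 12 ≡ 0. → (44, 0)
4Q: (44, 0) + (16, 50). λ = (50 - 0)/(16 - 44) ≡ 50/25 mod 53. 25⁻¹ ≡ 17 (mod 53), so λ ≡ 2.
  x = λ² - 44 - 16 = 4 - 60 ≡ 50; y = λ·(44 - 50) - 0 ≡ 41. → (50, 41)
5Q: (50, 41) + (16, 50). λ = (50 - 41)/(16 - 50) ≡ 9/19 mod 53. 19⁻¹ ≡ 14 (mod 53), so λ ≡ 20.
  x = λ² - 50 - 16 = 400 - 66 ≡ 16; y = λ·(50 - 16) - 41 ≡ 3. → (16, 3)
6Q: (16, 3) + (16, 50): same x and y₁ ≡ -y₂, so the sum is ∞.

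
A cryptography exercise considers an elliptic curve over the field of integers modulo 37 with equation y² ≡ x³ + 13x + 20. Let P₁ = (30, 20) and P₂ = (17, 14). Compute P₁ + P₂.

(34, 18)

(30, 20) + (17, 14). λ = (14 - 20)/(17 - 30) ≡ 31/24 mod 37. 24⁻¹ ≡ 17 (mod 37), so λ ≡ 9.
  x = λ² - 30 - 17 = 81 - 47 ≡ 34; y = λ·(30 - 34) - 20 ≡ 18. → (34, 18)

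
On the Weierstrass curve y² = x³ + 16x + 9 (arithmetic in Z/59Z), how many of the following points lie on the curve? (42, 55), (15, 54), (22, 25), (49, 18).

4

(42, 55): 55² ≡ 16, rhs ≡ 16 → on.
(15, 54): 54² ≡ 25, rhs ≡ 25 → on.
(22, 25): 25² ≡ 35, rhs ≡ 35 → on.
(49, 18): 18² ≡ 29, rhs ≡ 29 → on.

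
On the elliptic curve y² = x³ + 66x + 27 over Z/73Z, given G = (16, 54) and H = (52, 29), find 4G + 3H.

First 4G:
Repeated addition: build up to 4G.
2G: tangent at (16, 54): λ = (3·16² + 66)/(2·54) ≡ 31/35. 35⁻¹ ≡ 48 (mod 73) since 35·48 = 1680 ≡ 1, so λ ≡ 31·48 ≡ 28.
  x = λ² - 16 - 16 = 784 - 32 ≡ 22; y = λ·(16 - 22) - 54 ≡ 70. → (22, 70)
3G: (22, 70) + (16, 54). λ = (54 - 70)/(16 - 22) ≡ 57/67 mod 73. 67⁻¹ ≡ 12 (mod 73), so λ ≡ 27.
  x = λ² - 22 - 16 = 729 - 38 ≡ 34; y = λ·(22 - 34) - 70 ≡ 44. → (34, 44)
4G: (34, 44) + (16, 54). λ = (54 - 44)/(16 - 34) ≡ 10/55 mod 73. 55⁻¹ ≡ 4 (mod 73), so λ ≡ 40.
  x = λ² - 34 - 16 = 1600 - 50 ≡ 17; y = λ·(34 - 17) - 44 ≡ 52. → (17, 52)
4G = (17, 52).
Next 3H:
Repeated addition: build up to 3H.
2H: tangent at (52, 29): λ = (3·52² + 66)/(2·29) ≡ 2/58. 58⁻¹ ≡ 34 (mod 73), so λ ≡ 2·34 ≡ 68.
  x = λ² - 52 - 52 = 4624 - 104 ≡ 67; y = λ·(52 - 67) - 29 ≡ 46. → (67, 46)
3H: (67, 46) + (52, 29). λ = (29 - 46)/(52 - 67) ≡ 56/58 mod 73. 58⁻¹ ≡ 34 (mod 73) since 58·34 = 1972 ≡ 1, so λ ≡ 6.
  x = λ² - 67 - 52 = 36 - 119 ≡ 63; y = λ·(67 - 63) - 46 ≡ 51. → (63, 51)
3H = (63, 51).
Finally 4G + 3H:
(17, 52) + (63, 51). λ = (51 - 52)/(63 - 17) ≡ 72/46 mod 73. 46⁻¹ ≡ 27 (mod 73), so λ ≡ 46.
  x = λ² - 17 - 63 = 2116 - 80 ≡ 65; y = λ·(17 - 65) - 52 ≡ 3. → (65, 3)

(65, 3)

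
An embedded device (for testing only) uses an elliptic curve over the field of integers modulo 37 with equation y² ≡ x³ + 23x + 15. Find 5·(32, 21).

Write Q = (32, 21).
Double-and-add on 5 = (101)₂. Start with Q = (32, 21) for the leading 1-bit.
double: tangent at (32, 21): λ = (3·32² + 23)/(2·21) ≡ 24/5. 5⁻¹ ≡ 15 (mod 37), so λ ≡ 24·15 ≡ 27.
  x = λ² - 32 - 32 = 729 - 64 ≡ 36; y = λ·(32 - 36) - 21 ≡ 19. → (36, 19)
double: tangent at (36, 19): λ = (3·36² + 23)/(2·19) ≡ 26/1. 1⁻¹ ≡ 1 (mod 37) since 1·1 = 1 ≡ 1, so λ ≡ 26·1 ≡ 26.
  x = λ² - 36 - 36 = 676 - 72 ≡ 12; y = λ·(36 - 12) - 19 ≡ 13. → (12, 13)
add Q: (12, 13) + (32, 21). λ = (21 - 13)/(32 - 12) ≡ 8/20 mod 37. 20⁻¹ ≡ 13 (mod 37), so λ ≡ 30.
  x = λ² - 12 - 32 = 900 - 44 ≡ 5; y = λ·(12 - 5) - 13 ≡ 12. → (5, 12)

(5, 12)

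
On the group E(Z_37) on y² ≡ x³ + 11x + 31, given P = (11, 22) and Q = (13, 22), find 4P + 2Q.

(32, 6)

First 4P:
Repeated addition: build up to 4P.
2P: tangent at (11, 22): λ = (3·11² + 11)/(2·22) ≡ 4/7. 7⁻¹ ≡ 16 (mod 37) since 7·16 = 112 ≡ 1, so λ ≡ 4·16 ≡ 27.
  x = λ² - 11 - 11 = 729 - 22 ≡ 4; y = λ·(11 - 4) - 22 ≡ 19. → (4, 19)
3P: (4, 19) + (11, 22). λ = (22 - 19)/(11 - 4) ≡ 3/7 mod 37. 7⁻¹ ≡ 16 (mod 37) since 7·16 = 112 ≡ 1, so λ ≡ 11.
  x = λ² - 4 - 11 = 121 - 15 ≡ 32; y = λ·(4 - 32) - 19 ≡ 6. → (32, 6)
4P: (32, 6) + (11, 22). λ = (22 - 6)/(11 - 32) ≡ 16/16 mod 37. 16⁻¹ ≡ 7 (mod 37) since 16·7 = 112 ≡ 1, so λ ≡ 1.
  x = λ² - 32 - 11 = 1 - 43 ≡ 32; y = λ·(32 - 32) - 6 ≡ 31. → (32, 31)
4P = (32, 31).
Next 2Q:
Repeated addition: build up to 2Q.
2Q: tangent at (13, 22): λ = (3·13² + 11)/(2·22) ≡ 0/7. 7⁻¹ ≡ 16 (mod 37) since 7·16 = 112 ≡ 1, so λ ≡ 0·16 ≡ 0.
  x = λ² - 13 - 13 = 0 - 26 ≡ 11; y = λ·(13 - 11) - 22 ≡ 15. → (11, 15)
2Q = (11, 15).
Finally 4P + 2Q:
(32, 31) + (11, 15). λ = (15 - 31)/(11 - 32) ≡ 21/16 mod 37. 16⁻¹ ≡ 7 (mod 37), so λ ≡ 36.
  x = λ² - 32 - 11 = 1296 - 43 ≡ 32; y = λ·(32 - 32) - 31 ≡ 6. → (32, 6)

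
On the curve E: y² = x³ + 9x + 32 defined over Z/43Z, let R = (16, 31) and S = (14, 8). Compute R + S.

(27, 36)

(16, 31) + (14, 8). λ = (8 - 31)/(14 - 16) ≡ 20/41 mod 43. 41⁻¹ ≡ 21 (mod 43), so λ ≡ 33.
  x = λ² - 16 - 14 = 1089 - 30 ≡ 27; y = λ·(16 - 27) - 31 ≡ 36. → (27, 36)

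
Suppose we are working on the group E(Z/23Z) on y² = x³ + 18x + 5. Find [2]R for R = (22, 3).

tangent at (22, 3): λ = (3·22² + 18)/(2·3) ≡ 21/6. 6⁻¹ ≡ 4 (mod 23), so λ ≡ 21·4 ≡ 15.
  x = λ² - 22 - 22 = 225 - 44 ≡ 20; y = λ·(22 - 20) - 3 ≡ 4. → (20, 4)

(20, 4)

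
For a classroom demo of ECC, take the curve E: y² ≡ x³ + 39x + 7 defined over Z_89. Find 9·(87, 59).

Write P = (87, 59).
Repeated addition: build up to 9P.
2P: tangent at (87, 59): λ = (3·87² + 39)/(2·59) ≡ 51/29. 29⁻¹ ≡ 43 (mod 89) since 29·43 = 1247 ≡ 1, so λ ≡ 51·43 ≡ 57.
  x = λ² - 87 - 87 = 3249 - 174 ≡ 49; y = λ·(87 - 49) - 59 ≡ 60. → (49, 60)
3P: (49, 60) + (87, 59). λ = (59 - 60)/(87 - 49) ≡ 88/38 mod 89. 38⁻¹ ≡ 82 (mod 89) since 38·82 = 3116 ≡ 1, so λ ≡ 7.
  x = λ² - 49 - 87 = 49 - 136 ≡ 2; y = λ·(49 - 2) - 60 ≡ 2. → (2, 2)
4P: (2, 2) + (87, 59). λ = (59 - 2)/(87 - 2) ≡ 57/85 mod 89. 85⁻¹ ≡ 22 (mod 89), so λ ≡ 8.
  x = λ² - 2 - 87 = 64 - 89 ≡ 64; y = λ·(2 - 64) - 2 ≡ 36. → (64, 36)
5P: (64, 36) + (87, 59). λ = (59 - 36)/(87 - 64) ≡ 23/23 mod 89. 23⁻¹ ≡ 31 (mod 89), so λ ≡ 1.
  x = λ² - 64 - 87 = 1 - 151 ≡ 28; y = λ·(64 - 28) - 36 ≡ 0. → (28, 0)
6P: (28, 0) + (87, 59). λ = (59 - 0)/(87 - 28) ≡ 59/59 mod 89. 59⁻¹ ≡ 86 (mod 89) since 59·86 = 5074 ≡ 1, so λ ≡ 1.
  x = λ² - 28 - 87 = 1 - 115 ≡ 64; y = λ·(28 - 64) - 0 ≡ 53. → (64, 53)
7P: (64, 53) + (87, 59). λ = (59 - 53)/(87 - 64) ≡ 6/23 mod 89. 23⁻¹ ≡ 31 (mod 89), so λ ≡ 8.
  x = λ² - 64 - 87 = 64 - 151 ≡ 2; y = λ·(64 - 2) - 53 ≡ 87. → (2, 87)
8P: (2, 87) + (87, 59). λ = (59 - 87)/(87 - 2) ≡ 61/85 mod 89. 85⁻¹ ≡ 22 (mod 89), so λ ≡ 7.
  x = λ² - 2 - 87 = 49 - 89 ≡ 49; y = λ·(2 - 49) - 87 ≡ 29. → (49, 29)
9P: (49, 29) + (87, 59). λ = (59 - 29)/(87 - 49) ≡ 30/38 mod 89. 38⁻¹ ≡ 82 (mod 89) since 38·82 = 3116 ≡ 1, so λ ≡ 57.
  x = λ² - 49 - 87 = 3249 - 136 ≡ 87; y = λ·(49 - 87) - 29 ≡ 30. → (87, 30)

(87, 30)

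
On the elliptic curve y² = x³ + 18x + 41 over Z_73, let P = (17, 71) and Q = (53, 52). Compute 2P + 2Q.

(67, 70)

First 2P:
Repeated addition: build up to 2P.
2P: tangent at (17, 71): λ = (3·17² + 18)/(2·71) ≡ 9/69. 69⁻¹ ≡ 18 (mod 73), so λ ≡ 9·18 ≡ 16.
  x = λ² - 17 - 17 = 256 - 34 ≡ 3; y = λ·(17 - 3) - 71 ≡ 7. → (3, 7)
2P = (3, 7).
Next 2Q:
Repeated addition: build up to 2Q.
2Q: tangent at (53, 52): λ = (3·53² + 18)/(2·52) ≡ 50/31. 31⁻¹ ≡ 33 (mod 73), so λ ≡ 50·33 ≡ 44.
  x = λ² - 53 - 53 = 1936 - 106 ≡ 5; y = λ·(53 - 5) - 52 ≡ 16. → (5, 16)
2Q = (5, 16).
Finally 2P + 2Q:
(3, 7) + (5, 16). λ = (16 - 7)/(5 - 3) ≡ 9/2 mod 73. 2⁻¹ ≡ 37 (mod 73), so λ ≡ 41.
  x = λ² - 3 - 5 = 1681 - 8 ≡ 67; y = λ·(3 - 67) - 7 ≡ 70. → (67, 70)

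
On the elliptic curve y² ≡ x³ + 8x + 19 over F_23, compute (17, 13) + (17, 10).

O

The two points share x = 17 and their y-coordinates satisfy 13 + 10 ≡ 0 (mod 23), so they are inverses. Their sum is the point at infinity.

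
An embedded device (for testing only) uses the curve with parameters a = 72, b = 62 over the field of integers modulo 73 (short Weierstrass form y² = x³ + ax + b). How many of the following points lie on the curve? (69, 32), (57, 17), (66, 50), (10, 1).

3

(69, 32): 32² ≡ 2, rhs ≡ 2 → on.
(57, 17): 17² ≡ 70, rhs ≡ 70 → on.
(66, 50): 50² ≡ 18, rhs ≡ 18 → on.
(10, 1): 1² ≡ 1, rhs ≡ 30 → off.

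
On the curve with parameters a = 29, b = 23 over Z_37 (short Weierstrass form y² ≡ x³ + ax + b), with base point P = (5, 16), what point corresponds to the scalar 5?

Repeated addition: build up to 5P.
2P: tangent at (5, 16): λ = (3·5² + 29)/(2·16) ≡ 30/32. 32⁻¹ ≡ 22 (mod 37), so λ ≡ 30·22 ≡ 31.
  x = λ² - 5 - 5 = 961 - 10 ≡ 26; y = λ·(5 - 26) - 16 ≡ 36. → (26, 36)
3P: (26, 36) + (5, 16). λ = (16 - 36)/(5 - 26) ≡ 17/16 mod 37. 16⁻¹ ≡ 7 (mod 37) since 16·7 = 112 ≡ 1, so λ ≡ 8.
  x = λ² - 26 - 5 = 64 - 31 ≡ 33; y = λ·(26 - 33) - 36 ≡ 19. → (33, 19)
4P: (33, 19) + (5, 16). λ = (16 - 19)/(5 - 33) ≡ 34/9 mod 37. 9⁻¹ ≡ 33 (mod 37), so λ ≡ 12.
  x = λ² - 33 - 5 = 144 - 38 ≡ 32; y = λ·(33 - 32) - 19 ≡ 30. → (32, 30)
5P: (32, 30) + (5, 16). λ = (16 - 30)/(5 - 32) ≡ 23/10 mod 37. 10⁻¹ ≡ 26 (mod 37) since 10·26 = 260 ≡ 1, so λ ≡ 6.
  x = λ² - 32 - 5 = 36 - 37 ≡ 36; y = λ·(32 - 36) - 30 ≡ 20. → (36, 20)

(36, 20)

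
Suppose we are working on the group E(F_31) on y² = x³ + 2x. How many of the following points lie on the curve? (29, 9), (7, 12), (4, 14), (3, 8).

3

(29, 9): 9² ≡ 19, rhs ≡ 19 → on.
(7, 12): 12² ≡ 20, rhs ≡ 16 → off.
(4, 14): 14² ≡ 10, rhs ≡ 10 → on.
(3, 8): 8² ≡ 2, rhs ≡ 2 → on.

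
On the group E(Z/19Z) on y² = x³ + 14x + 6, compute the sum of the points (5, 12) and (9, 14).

(10, 14)

(5, 12) + (9, 14). λ = (14 - 12)/(9 - 5) ≡ 2/4 mod 19. 4⁻¹ ≡ 5 (mod 19) since 4·5 = 20 ≡ 1, so λ ≡ 10.
  x = λ² - 5 - 9 = 100 - 14 ≡ 10; y = λ·(5 - 10) - 12 ≡ 14. → (10, 14)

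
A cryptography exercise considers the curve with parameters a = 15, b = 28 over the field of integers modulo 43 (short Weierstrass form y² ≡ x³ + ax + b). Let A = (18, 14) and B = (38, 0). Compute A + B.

(18, 14) + (38, 0). λ = (0 - 14)/(38 - 18) ≡ 29/20 mod 43. 20⁻¹ ≡ 28 (mod 43), so λ ≡ 38.
  x = λ² - 18 - 38 = 1444 - 56 ≡ 12; y = λ·(18 - 12) - 14 ≡ 42. → (12, 42)

(12, 42)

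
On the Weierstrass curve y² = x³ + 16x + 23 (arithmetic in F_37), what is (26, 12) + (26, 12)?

(10, 31)

tangent at (26, 12): λ = (3·26² + 16)/(2·12) ≡ 9/24. 24⁻¹ ≡ 17 (mod 37), so λ ≡ 9·17 ≡ 5.
  x = λ² - 26 - 26 = 25 - 52 ≡ 10; y = λ·(26 - 10) - 12 ≡ 31. → (10, 31)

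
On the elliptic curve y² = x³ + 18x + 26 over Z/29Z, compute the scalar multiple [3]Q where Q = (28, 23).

Repeated addition: build up to 3Q.
2Q: tangent at (28, 23): λ = (3·28² + 18)/(2·23) ≡ 21/17. 17⁻¹ ≡ 12 (mod 29) since 17·12 = 204 ≡ 1, so λ ≡ 21·12 ≡ 20.
  x = λ² - 28 - 28 = 400 - 56 ≡ 25; y = λ·(28 - 25) - 23 ≡ 8. → (25, 8)
3Q: (25, 8) + (28, 23). λ = (23 - 8)/(28 - 25) ≡ 15/3 mod 29. 3⁻¹ ≡ 10 (mod 29), so λ ≡ 5.
  x = λ² - 25 - 28 = 25 - 53 ≡ 1; y = λ·(25 - 1) - 8 ≡ 25. → (1, 25)

(1, 25)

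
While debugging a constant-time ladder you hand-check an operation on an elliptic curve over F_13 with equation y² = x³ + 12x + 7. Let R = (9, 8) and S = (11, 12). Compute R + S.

(9, 8) + (11, 12). λ = (12 - 8)/(11 - 9) ≡ 4/2 mod 13. 2⁻¹ ≡ 7 (mod 13), so λ ≡ 2.
  x = λ² - 9 - 11 = 4 - 20 ≡ 10; y = λ·(9 - 10) - 8 ≡ 3. → (10, 3)

(10, 3)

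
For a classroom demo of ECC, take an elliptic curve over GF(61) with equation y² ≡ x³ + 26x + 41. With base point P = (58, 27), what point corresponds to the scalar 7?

(6, 48)

Repeated addition: build up to 7P.
2P: tangent at (58, 27): λ = (3·58² + 26)/(2·27) ≡ 53/54. 54⁻¹ ≡ 26 (mod 61), so λ ≡ 53·26 ≡ 36.
  x = λ² - 58 - 58 = 1296 - 116 ≡ 21; y = λ·(58 - 21) - 27 ≡ 24. → (21, 24)
3P: (21, 24) + (58, 27). λ = (27 - 24)/(58 - 21) ≡ 3/37 mod 61. 37⁻¹ ≡ 33 (mod 61) since 37·33 = 1221 ≡ 1, so λ ≡ 38.
  x = λ² - 21 - 58 = 1444 - 79 ≡ 23; y = λ·(21 - 23) - 24 ≡ 22. → (23, 22)
4P: (23, 22) + (58, 27). λ = (27 - 22)/(58 - 23) ≡ 5/35 mod 61. 35⁻¹ ≡ 7 (mod 61), so λ ≡ 35.
  x = λ² - 23 - 58 = 1225 - 81 ≡ 46; y = λ·(23 - 46) - 22 ≡ 27. → (46, 27)
5P: (46, 27) + (58, 27). λ = (27 - 27)/(58 - 46) ≡ 0/12 mod 61. 12⁻¹ ≡ 56 (mod 61) since 12·56 = 672 ≡ 1, so λ ≡ 0.
  x = λ² - 46 - 58 = 0 - 104 ≡ 18; y = λ·(46 - 18) - 27 ≡ 34. → (18, 34)
6P: (18, 34) + (58, 27). λ = (27 - 34)/(58 - 18) ≡ 54/40 mod 61. 40⁻¹ ≡ 29 (mod 61), so λ ≡ 41.
  x = λ² - 18 - 58 = 1681 - 76 ≡ 19; y = λ·(18 - 19) - 34 ≡ 47. → (19, 47)
7P: (19, 47) + (58, 27). λ = (27 - 47)/(58 - 19) ≡ 41/39 mod 61. 39⁻¹ ≡ 36 (mod 61), so λ ≡ 12.
  x = λ² - 19 - 58 = 144 - 77 ≡ 6; y = λ·(19 - 6) - 47 ≡ 48. → (6, 48)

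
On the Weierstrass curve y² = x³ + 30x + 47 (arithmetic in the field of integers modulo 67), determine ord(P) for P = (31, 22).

3

2P: tangent at (31, 22): λ = (3·31² + 30)/(2·22) ≡ 32/44. 44⁻¹ ≡ 32 (mod 67) since 44·32 = 1408 ≡ 1, so λ ≡ 32·32 ≡ 19.
  x = λ² - 31 - 31 = 361 - 62 ≡ 31; y = λ·(31 - 31) - 22 ≡ 45. → (31, 45)
3P: (31, 45) + (31, 22): same x and y₁ ≡ -y₂, so the sum is 𝒪.
3P = 𝒪, so the order is 3.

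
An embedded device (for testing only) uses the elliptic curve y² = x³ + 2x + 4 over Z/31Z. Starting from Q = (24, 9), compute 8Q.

Double-and-add on 8 = (1000)₂. Start with Q = (24, 9) for the leading 1-bit.
double: tangent at (24, 9): λ = (3·24² + 2)/(2·9) ≡ 25/18. 18⁻¹ ≡ 19 (mod 31), so λ ≡ 25·19 ≡ 10.
  x = λ² - 24 - 24 = 100 - 48 ≡ 21; y = λ·(24 - 21) - 9 ≡ 21. → (21, 21)
double: tangent at (21, 21): λ = (3·21² + 2)/(2·21) ≡ 23/11. 11⁻¹ ≡ 17 (mod 31) since 11·17 = 187 ≡ 1, so λ ≡ 23·17 ≡ 19.
  x = λ² - 21 - 21 = 361 - 42 ≡ 9; y = λ·(21 - 9) - 21 ≡ 21. → (9, 21)
double: tangent at (9, 21): λ = (3·9² + 2)/(2·21) ≡ 28/11. 11⁻¹ ≡ 17 (mod 31), so λ ≡ 28·17 ≡ 11.
  x = λ² - 9 - 9 = 121 - 18 ≡ 10; y = λ·(9 - 10) - 21 ≡ 30. → (10, 30)

(10, 30)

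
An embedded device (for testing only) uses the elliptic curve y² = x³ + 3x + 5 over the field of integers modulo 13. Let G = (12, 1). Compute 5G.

(1, 10)

Double-and-add on 5 = (101)₂. Start with G = (12, 1) for the leading 1-bit.
double: tangent at (12, 1): λ = (3·12² + 3)/(2·1) ≡ 6/2. 2⁻¹ ≡ 7 (mod 13), so λ ≡ 6·7 ≡ 3.
  x = λ² - 12 - 12 = 9 - 24 ≡ 11; y = λ·(12 - 11) - 1 ≡ 2. → (11, 2)
double: tangent at (11, 2): λ = (3·11² + 3)/(2·2) ≡ 2/4. 4⁻¹ ≡ 10 (mod 13) since 4·10 = 40 ≡ 1, so λ ≡ 2·10 ≡ 7.
  x = λ² - 11 - 11 = 49 - 22 ≡ 1; y = λ·(11 - 1) - 2 ≡ 3. → (1, 3)
add G: (1, 3) + (12, 1). λ = (1 - 3)/(12 - 1) ≡ 11/11 mod 13. 11⁻¹ ≡ 6 (mod 13), so λ ≡ 1.
  x = λ² - 1 - 12 = 1 - 13 ≡ 1; y = λ·(1 - 1) - 3 ≡ 10. → (1, 10)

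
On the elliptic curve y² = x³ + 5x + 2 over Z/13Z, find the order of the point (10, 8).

2P: tangent at (10, 8): λ = (3·10² + 5)/(2·8) ≡ 6/3. 3⁻¹ ≡ 9 (mod 13) since 3·9 = 27 ≡ 1, so λ ≡ 6·9 ≡ 2.
  x = λ² - 10 - 10 = 4 - 20 ≡ 10; y = λ·(10 - 10) - 8 ≡ 5. → (10, 5)
3P: (10, 5) + (10, 8): same x and y₁ ≡ -y₂, so the sum is O.
3P = O, so the order is 3.

3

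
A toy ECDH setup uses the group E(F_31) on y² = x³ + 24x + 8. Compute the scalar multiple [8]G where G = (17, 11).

(10, 16)

Repeated addition: build up to 8G.
2G: tangent at (17, 11): λ = (3·17² + 24)/(2·11) ≡ 23/22. 22⁻¹ ≡ 24 (mod 31), so λ ≡ 23·24 ≡ 25.
  x = λ² - 17 - 17 = 625 - 34 ≡ 2; y = λ·(17 - 2) - 11 ≡ 23. → (2, 23)
3G: (2, 23) + (17, 11). λ = (11 - 23)/(17 - 2) ≡ 19/15 mod 31. 15⁻¹ ≡ 29 (mod 31) since 15·29 = 435 ≡ 1, so λ ≡ 24.
  x = λ² - 2 - 17 = 576 - 19 ≡ 30; y = λ·(2 - 30) - 23 ≡ 18. → (30, 18)
4G: (30, 18) + (17, 11). λ = (11 - 18)/(17 - 30) ≡ 24/18 mod 31. 18⁻¹ ≡ 19 (mod 31), so λ ≡ 22.
  x = λ² - 30 - 17 = 484 - 47 ≡ 3; y = λ·(30 - 3) - 18 ≡ 18. → (3, 18)
5G: (3, 18) + (17, 11). λ = (11 - 18)/(17 - 3) ≡ 24/14 mod 31. 14⁻¹ ≡ 20 (mod 31), so λ ≡ 15.
  x = λ² - 3 - 17 = 225 - 20 ≡ 19; y = λ·(3 - 19) - 18 ≡ 21. → (19, 21)
6G: (19, 21) + (17, 11). λ = (11 - 21)/(17 - 19) ≡ 21/29 mod 31. 29⁻¹ ≡ 15 (mod 31) since 29·15 = 435 ≡ 1, so λ ≡ 5.
  x = λ² - 19 - 17 = 25 - 36 ≡ 20; y = λ·(19 - 20) - 21 ≡ 5. → (20, 5)
7G: (20, 5) + (17, 11). λ = (11 - 5)/(17 - 20) ≡ 6/28 mod 31. 28⁻¹ ≡ 10 (mod 31) since 28·10 = 280 ≡ 1, so λ ≡ 29.
  x = λ² - 20 - 17 = 841 - 37 ≡ 29; y = λ·(20 - 29) - 5 ≡ 13. → (29, 13)
8G: (29, 13) + (17, 11). λ = (11 - 13)/(17 - 29) ≡ 29/19 mod 31. 19⁻¹ ≡ 18 (mod 31), so λ ≡ 26.
  x = λ² - 29 - 17 = 676 - 46 ≡ 10; y = λ·(29 - 10) - 13 ≡ 16. → (10, 16)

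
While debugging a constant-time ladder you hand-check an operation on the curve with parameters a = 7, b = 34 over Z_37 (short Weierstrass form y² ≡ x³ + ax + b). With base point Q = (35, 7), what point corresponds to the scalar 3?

Repeated addition: build up to 3Q.
2Q: tangent at (35, 7): λ = (3·35² + 7)/(2·7) ≡ 19/14. 14⁻¹ ≡ 8 (mod 37), so λ ≡ 19·8 ≡ 4.
  x = λ² - 35 - 35 = 16 - 70 ≡ 20; y = λ·(35 - 20) - 7 ≡ 16. → (20, 16)
3Q: (20, 16) + (35, 7). λ = (7 - 16)/(35 - 20) ≡ 28/15 mod 37. 15⁻¹ ≡ 5 (mod 37) since 15·5 = 75 ≡ 1, so λ ≡ 29.
  x = λ² - 20 - 35 = 841 - 55 ≡ 9; y = λ·(20 - 9) - 16 ≡ 7. → (9, 7)

(9, 7)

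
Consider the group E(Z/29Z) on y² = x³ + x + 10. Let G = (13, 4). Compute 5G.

(10, 11)

Double-and-add on 5 = (101)₂. Start with G = (13, 4) for the leading 1-bit.
double: tangent at (13, 4): λ = (3·13² + 1)/(2·4) ≡ 15/8. 8⁻¹ ≡ 11 (mod 29) since 8·11 = 88 ≡ 1, so λ ≡ 15·11 ≡ 20.
  x = λ² - 13 - 13 = 400 - 26 ≡ 26; y = λ·(13 - 26) - 4 ≡ 26. → (26, 26)
double: tangent at (26, 26): λ = (3·26² + 1)/(2·26) ≡ 28/23. 23⁻¹ ≡ 24 (mod 29) since 23·24 = 552 ≡ 1, so λ ≡ 28·24 ≡ 5.
  x = λ² - 26 - 26 = 25 - 52 ≡ 2; y = λ·(26 - 2) - 26 ≡ 7. → (2, 7)
add G: (2, 7) + (13, 4). λ = (4 - 7)/(13 - 2) ≡ 26/11 mod 29. 11⁻¹ ≡ 8 (mod 29) since 11·8 = 88 ≡ 1, so λ ≡ 5.
  x = λ² - 2 - 13 = 25 - 15 ≡ 10; y = λ·(2 - 10) - 7 ≡ 11. → (10, 11)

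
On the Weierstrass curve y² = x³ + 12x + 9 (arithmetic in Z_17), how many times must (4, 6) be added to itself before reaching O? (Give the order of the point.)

2P: tangent at (4, 6): λ = (3·4² + 12)/(2·6) ≡ 9/12. 12⁻¹ ≡ 10 (mod 17) since 12·10 = 120 ≡ 1, so λ ≡ 9·10 ≡ 5.
  x = λ² - 4 - 4 = 25 - 8 ≡ 0; y = λ·(4 - 0) - 6 ≡ 14. → (0, 14)
3P: (0, 14) + (4, 6). λ = (6 - 14)/(4 - 0) ≡ 9/4 mod 17. 4⁻¹ ≡ 13 (mod 17), so λ ≡ 15.
  x = λ² - 0 - 4 = 225 - 4 ≡ 0; y = λ·(0 - 0) - 14 ≡ 3. → (0, 3)
4P: (0, 3) + (4, 6). λ = (6 - 3)/(4 - 0) ≡ 3/4 mod 17. 4⁻¹ ≡ 13 (mod 17), so λ ≡ 5.
  x = λ² - 0 - 4 = 25 - 4 ≡ 4; y = λ·(0 - 4) - 3 ≡ 11. → (4, 11)
5P: (4, 11) + (4, 6): same x and y₁ ≡ -y₂, so the sum is O.
5P = O, so the order is 5.

5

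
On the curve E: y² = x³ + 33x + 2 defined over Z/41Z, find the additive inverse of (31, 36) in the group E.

-(31, 36) = (31, -36 mod 41) = (31, 5).

(31, 5)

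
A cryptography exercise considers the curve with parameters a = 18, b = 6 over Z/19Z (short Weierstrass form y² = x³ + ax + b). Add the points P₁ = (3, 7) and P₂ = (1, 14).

(13, 9)

(3, 7) + (1, 14). λ = (14 - 7)/(1 - 3) ≡ 7/17 mod 19. 17⁻¹ ≡ 9 (mod 19), so λ ≡ 6.
  x = λ² - 3 - 1 = 36 - 4 ≡ 13; y = λ·(3 - 13) - 7 ≡ 9. → (13, 9)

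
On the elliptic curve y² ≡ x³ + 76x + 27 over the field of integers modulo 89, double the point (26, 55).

tangent at (26, 55): λ = (3·26² + 76)/(2·55) ≡ 57/21. 21⁻¹ ≡ 17 (mod 89) since 21·17 = 357 ≡ 1, so λ ≡ 57·17 ≡ 79.
  x = λ² - 26 - 26 = 6241 - 52 ≡ 48; y = λ·(26 - 48) - 55 ≡ 76. → (48, 76)

(48, 76)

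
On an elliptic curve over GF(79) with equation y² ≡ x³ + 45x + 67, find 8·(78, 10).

(15, 76)

Write Q = (78, 10).
Repeated addition: build up to 8Q.
2Q: tangent at (78, 10): λ = (3·78² + 45)/(2·10) ≡ 48/20. 20⁻¹ ≡ 4 (mod 79) since 20·4 = 80 ≡ 1, so λ ≡ 48·4 ≡ 34.
  x = λ² - 78 - 78 = 1156 - 156 ≡ 52; y = λ·(78 - 52) - 10 ≡ 5. → (52, 5)
3Q: (52, 5) + (78, 10). λ = (10 - 5)/(78 - 52) ≡ 5/26 mod 79. 26⁻¹ ≡ 76 (mod 79), so λ ≡ 64.
  x = λ² - 52 - 78 = 4096 - 130 ≡ 16; y = λ·(52 - 16) - 5 ≡ 8. → (16, 8)
4Q: (16, 8) + (78, 10). λ = (10 - 8)/(78 - 16) ≡ 2/62 mod 79. 62⁻¹ ≡ 65 (mod 79), so λ ≡ 51.
  x = λ² - 16 - 78 = 2601 - 94 ≡ 58; y = λ·(16 - 58) - 8 ≡ 62. → (58, 62)
5Q: (58, 62) + (78, 10). λ = (10 - 62)/(78 - 58) ≡ 27/20 mod 79. 20⁻¹ ≡ 4 (mod 79), so λ ≡ 29.
  x = λ² - 58 - 78 = 841 - 136 ≡ 73; y = λ·(58 - 73) - 62 ≡ 56. → (73, 56)
6Q: (73, 56) + (78, 10). λ = (10 - 56)/(78 - 73) ≡ 33/5 mod 79. 5⁻¹ ≡ 16 (mod 79) since 5·16 = 80 ≡ 1, so λ ≡ 54.
  x = λ² - 73 - 78 = 2916 - 151 ≡ 0; y = λ·(73 - 0) - 56 ≡ 15. → (0, 15)
7Q: (0, 15) + (78, 10). λ = (10 - 15)/(78 - 0) ≡ 74/78 mod 79. 78⁻¹ ≡ 78 (mod 79), so λ ≡ 5.
  x = λ² - 0 - 78 = 25 - 78 ≡ 26; y = λ·(0 - 26) - 15 ≡ 13. → (26, 13)
8Q: (26, 13) + (78, 10). λ = (10 - 13)/(78 - 26) ≡ 76/52 mod 79. 52⁻¹ ≡ 38 (mod 79), so λ ≡ 44.
  x = λ² - 26 - 78 = 1936 - 104 ≡ 15; y = λ·(26 - 15) - 13 ≡ 76. → (15, 76)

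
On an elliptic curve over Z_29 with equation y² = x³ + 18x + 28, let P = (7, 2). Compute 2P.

(11, 7)

tangent at (7, 2): λ = (3·7² + 18)/(2·2) ≡ 20/4. 4⁻¹ ≡ 22 (mod 29), so λ ≡ 20·22 ≡ 5.
  x = λ² - 7 - 7 = 25 - 14 ≡ 11; y = λ·(7 - 11) - 2 ≡ 7. → (11, 7)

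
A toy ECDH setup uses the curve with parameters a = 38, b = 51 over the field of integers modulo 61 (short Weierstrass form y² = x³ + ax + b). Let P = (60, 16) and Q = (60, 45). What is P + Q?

O

The two points share x = 60 and their y-coordinates satisfy 16 + 45 ≡ 0 (mod 61), so they are inverses. Their sum is O.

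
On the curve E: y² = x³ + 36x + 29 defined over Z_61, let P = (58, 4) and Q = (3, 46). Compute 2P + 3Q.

First 2P:
Repeated addition: build up to 2P.
2P: tangent at (58, 4): λ = (3·58² + 36)/(2·4) ≡ 2/8. 8⁻¹ ≡ 23 (mod 61) since 8·23 = 184 ≡ 1, so λ ≡ 2·23 ≡ 46.
  x = λ² - 58 - 58 = 2116 - 116 ≡ 48; y = λ·(58 - 48) - 4 ≡ 29. → (48, 29)
2P = (48, 29).
Next 3Q:
Repeated addition: build up to 3Q.
2Q: tangent at (3, 46): λ = (3·3² + 36)/(2·46) ≡ 2/31. 31⁻¹ ≡ 2 (mod 61) since 31·2 = 62 ≡ 1, so λ ≡ 2·2 ≡ 4.
  x = λ² - 3 - 3 = 16 - 6 ≡ 10; y = λ·(3 - 10) - 46 ≡ 48. → (10, 48)
3Q: (10, 48) + (3, 46). λ = (46 - 48)/(3 - 10) ≡ 59/54 mod 61. 54⁻¹ ≡ 26 (mod 61), so λ ≡ 9.
  x = λ² - 10 - 3 = 81 - 13 ≡ 7; y = λ·(10 - 7) - 48 ≡ 40. → (7, 40)
3Q = (7, 40).
Finally 2P + 3Q:
(48, 29) + (7, 40). λ = (40 - 29)/(7 - 48) ≡ 11/20 mod 61. 20⁻¹ ≡ 58 (mod 61), so λ ≡ 28.
  x = λ² - 48 - 7 = 784 - 55 ≡ 58; y = λ·(48 - 58) - 29 ≡ 57. → (58, 57)

(58, 57)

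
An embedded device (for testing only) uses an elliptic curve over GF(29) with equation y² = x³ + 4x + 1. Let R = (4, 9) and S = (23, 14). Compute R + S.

(24, 1)

(4, 9) + (23, 14). λ = (14 - 9)/(23 - 4) ≡ 5/19 mod 29. 19⁻¹ ≡ 26 (mod 29), so λ ≡ 14.
  x = λ² - 4 - 23 = 196 - 27 ≡ 24; y = λ·(4 - 24) - 9 ≡ 1. → (24, 1)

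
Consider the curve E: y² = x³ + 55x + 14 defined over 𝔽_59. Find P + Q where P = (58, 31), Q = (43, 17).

(26, 50)

(58, 31) + (43, 17). λ = (17 - 31)/(43 - 58) ≡ 45/44 mod 59. 44⁻¹ ≡ 55 (mod 59) since 44·55 = 2420 ≡ 1, so λ ≡ 56.
  x = λ² - 58 - 43 = 3136 - 101 ≡ 26; y = λ·(58 - 26) - 31 ≡ 50. → (26, 50)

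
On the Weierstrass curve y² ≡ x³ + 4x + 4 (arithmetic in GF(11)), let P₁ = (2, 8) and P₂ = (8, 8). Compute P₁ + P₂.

(1, 3)

(2, 8) + (8, 8). λ = (8 - 8)/(8 - 2) ≡ 0/6 mod 11. 6⁻¹ ≡ 2 (mod 11), so λ ≡ 0.
  x = λ² - 2 - 8 = 0 - 10 ≡ 1; y = λ·(2 - 1) - 8 ≡ 3. → (1, 3)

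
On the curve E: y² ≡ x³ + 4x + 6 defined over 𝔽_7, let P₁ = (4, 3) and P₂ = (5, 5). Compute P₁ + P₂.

(2, 1)

(4, 3) + (5, 5). λ = (5 - 3)/(5 - 4) ≡ 2/1 mod 7. 1⁻¹ ≡ 1 (mod 7) since 1·1 = 1 ≡ 1, so λ ≡ 2.
  x = λ² - 4 - 5 = 4 - 9 ≡ 2; y = λ·(4 - 2) - 3 ≡ 1. → (2, 1)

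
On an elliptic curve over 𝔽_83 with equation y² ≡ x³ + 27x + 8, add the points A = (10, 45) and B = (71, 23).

(3, 45)

(10, 45) + (71, 23). λ = (23 - 45)/(71 - 10) ≡ 61/61 mod 83. 61⁻¹ ≡ 49 (mod 83) since 61·49 = 2989 ≡ 1, so λ ≡ 1.
  x = λ² - 10 - 71 = 1 - 81 ≡ 3; y = λ·(10 - 3) - 45 ≡ 45. → (3, 45)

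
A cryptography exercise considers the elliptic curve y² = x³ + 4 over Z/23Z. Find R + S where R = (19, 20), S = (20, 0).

(16, 12)

(19, 20) + (20, 0). λ = (0 - 20)/(20 - 19) ≡ 3/1 mod 23. 1⁻¹ ≡ 1 (mod 23), so λ ≡ 3.
  x = λ² - 19 - 20 = 9 - 39 ≡ 16; y = λ·(19 - 16) - 20 ≡ 12. → (16, 12)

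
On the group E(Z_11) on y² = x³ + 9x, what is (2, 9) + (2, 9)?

(5, 4)

tangent at (2, 9): λ = (3·2² + 9)/(2·9) ≡ 10/7. 7⁻¹ ≡ 8 (mod 11), so λ ≡ 10·8 ≡ 3.
  x = λ² - 2 - 2 = 9 - 4 ≡ 5; y = λ·(2 - 5) - 9 ≡ 4. → (5, 4)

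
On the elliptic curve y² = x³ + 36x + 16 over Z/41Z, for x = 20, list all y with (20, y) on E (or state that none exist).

none

x³ + 36x + 16 = 8736 ≡ 3 (mod 41).
3 is a non-residue mod 41; no y exists.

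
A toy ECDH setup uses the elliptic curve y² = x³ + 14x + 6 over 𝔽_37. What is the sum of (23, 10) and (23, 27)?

The two points share x = 23 and their y-coordinates satisfy 10 + 27 ≡ 0 (mod 37), so they are inverses. Their sum is the point at infinity.

O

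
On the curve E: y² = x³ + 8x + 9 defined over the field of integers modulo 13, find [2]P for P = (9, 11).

(9, 2)

tangent at (9, 11): λ = (3·9² + 8)/(2·11) ≡ 4/9. 9⁻¹ ≡ 3 (mod 13) since 9·3 = 27 ≡ 1, so λ ≡ 4·3 ≡ 12.
  x = λ² - 9 - 9 = 144 - 18 ≡ 9; y = λ·(9 - 9) - 11 ≡ 2. → (9, 2)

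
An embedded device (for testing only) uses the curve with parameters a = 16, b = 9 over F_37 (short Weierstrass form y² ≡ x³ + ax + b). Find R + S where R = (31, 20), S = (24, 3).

(3, 11)

(31, 20) + (24, 3). λ = (3 - 20)/(24 - 31) ≡ 20/30 mod 37. 30⁻¹ ≡ 21 (mod 37), so λ ≡ 13.
  x = λ² - 31 - 24 = 169 - 55 ≡ 3; y = λ·(31 - 3) - 20 ≡ 11. → (3, 11)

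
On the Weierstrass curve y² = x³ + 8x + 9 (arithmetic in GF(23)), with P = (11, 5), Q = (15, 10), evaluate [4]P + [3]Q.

First 4P:
Repeated addition: build up to 4P.
2P: tangent at (11, 5): λ = (3·11² + 8)/(2·5) ≡ 3/10. 10⁻¹ ≡ 7 (mod 23) since 10·7 = 70 ≡ 1, so λ ≡ 3·7 ≡ 21.
  x = λ² - 11 - 11 = 441 - 22 ≡ 5; y = λ·(11 - 5) - 5 ≡ 6. → (5, 6)
3P: (5, 6) + (11, 5). λ = (5 - 6)/(11 - 5) ≡ 22/6 mod 23. 6⁻¹ ≡ 4 (mod 23), so λ ≡ 19.
  x = λ² - 5 - 11 = 361 - 16 ≡ 0; y = λ·(5 - 0) - 6 ≡ 20. → (0, 20)
4P: (0, 20) + (11, 5). λ = (5 - 20)/(11 - 0) ≡ 8/11 mod 23. 11⁻¹ ≡ 21 (mod 23), so λ ≡ 7.
  x = λ² - 0 - 11 = 49 - 11 ≡ 15; y = λ·(0 - 15) - 20 ≡ 13. → (15, 13)
4P = (15, 13).
Next 3Q:
Repeated addition: build up to 3Q.
2Q: tangent at (15, 10): λ = (3·15² + 8)/(2·10) ≡ 16/20. 20⁻¹ ≡ 15 (mod 23) since 20·15 = 300 ≡ 1, so λ ≡ 16·15 ≡ 10.
  x = λ² - 15 - 15 = 100 - 30 ≡ 1; y = λ·(15 - 1) - 10 ≡ 15. → (1, 15)
3Q: (1, 15) + (15, 10). λ = (10 - 15)/(15 - 1) ≡ 18/14 mod 23. 14⁻¹ ≡ 5 (mod 23) since 14·5 = 70 ≡ 1, so λ ≡ 21.
  x = λ² - 1 - 15 = 441 - 16 ≡ 11; y = λ·(1 - 11) - 15 ≡ 5. → (11, 5)
3Q = (11, 5).
Finally 4P + 3Q:
(15, 13) + (11, 5). λ = (5 - 13)/(11 - 15) ≡ 15/19 mod 23. 19⁻¹ ≡ 17 (mod 23) since 19·17 = 323 ≡ 1, so λ ≡ 2.
  x = λ² - 15 - 11 = 4 - 26 ≡ 1; y = λ·(15 - 1) - 13 ≡ 15. → (1, 15)

(1, 15)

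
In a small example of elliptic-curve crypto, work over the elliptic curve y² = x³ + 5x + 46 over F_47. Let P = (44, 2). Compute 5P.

Repeated addition: build up to 5P.
2P: tangent at (44, 2): λ = (3·44² + 5)/(2·2) ≡ 32/4. 4⁻¹ ≡ 12 (mod 47), so λ ≡ 32·12 ≡ 8.
  x = λ² - 44 - 44 = 64 - 88 ≡ 23; y = λ·(44 - 23) - 2 ≡ 25. → (23, 25)
3P: (23, 25) + (44, 2). λ = (2 - 25)/(44 - 23) ≡ 24/21 mod 47. 21⁻¹ ≡ 9 (mod 47), so λ ≡ 28.
  x = λ² - 23 - 44 = 784 - 67 ≡ 12; y = λ·(23 - 12) - 25 ≡ 1. → (12, 1)
4P: (12, 1) + (44, 2). λ = (2 - 1)/(44 - 12) ≡ 1/32 mod 47. 32⁻¹ ≡ 25 (mod 47) since 32·25 = 800 ≡ 1, so λ ≡ 25.
  x = λ² - 12 - 44 = 625 - 56 ≡ 5; y = λ·(12 - 5) - 1 ≡ 33. → (5, 33)
5P: (5, 33) + (44, 2). λ = (2 - 33)/(44 - 5) ≡ 16/39 mod 47. 39⁻¹ ≡ 41 (mod 47) since 39·41 = 1599 ≡ 1, so λ ≡ 45.
  x = λ² - 5 - 44 = 2025 - 49 ≡ 2; y = λ·(5 - 2) - 33 ≡ 8. → (2, 8)

(2, 8)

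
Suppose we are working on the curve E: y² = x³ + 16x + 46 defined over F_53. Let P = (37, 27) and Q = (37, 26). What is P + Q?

O

The two points share x = 37 and their y-coordinates satisfy 27 + 26 ≡ 0 (mod 53), so they are inverses. Their sum is O.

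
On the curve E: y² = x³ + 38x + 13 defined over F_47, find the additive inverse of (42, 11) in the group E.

-(42, 11) = (42, -11 mod 47) = (42, 36).

(42, 36)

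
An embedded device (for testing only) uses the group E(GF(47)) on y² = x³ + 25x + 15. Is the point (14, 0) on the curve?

y² = 0² ≡ 0; x³ + 25x + 15 = 3109 ≡ 7 (mod 47). 0 ≠ 7.

no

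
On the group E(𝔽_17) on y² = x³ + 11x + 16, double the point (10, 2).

(6, 3)

tangent at (10, 2): λ = (3·10² + 11)/(2·2) ≡ 5/4. 4⁻¹ ≡ 13 (mod 17) since 4·13 = 52 ≡ 1, so λ ≡ 5·13 ≡ 14.
  x = λ² - 10 - 10 = 196 - 20 ≡ 6; y = λ·(10 - 6) - 2 ≡ 3. → (6, 3)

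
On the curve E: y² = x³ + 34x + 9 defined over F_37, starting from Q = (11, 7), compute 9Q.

(32, 26)

Repeated addition: build up to 9Q.
2Q: tangent at (11, 7): λ = (3·11² + 34)/(2·7) ≡ 27/14. 14⁻¹ ≡ 8 (mod 37), so λ ≡ 27·8 ≡ 31.
  x = λ² - 11 - 11 = 961 - 22 ≡ 14; y = λ·(11 - 14) - 7 ≡ 11. → (14, 11)
3Q: (14, 11) + (11, 7). λ = (7 - 11)/(11 - 14) ≡ 33/34 mod 37. 34⁻¹ ≡ 12 (mod 37) since 34·12 = 408 ≡ 1, so λ ≡ 26.
  x = λ² - 14 - 11 = 676 - 25 ≡ 22; y = λ·(14 - 22) - 11 ≡ 3. → (22, 3)
4Q: (22, 3) + (11, 7). λ = (7 - 3)/(11 - 22) ≡ 4/26 mod 37. 26⁻¹ ≡ 10 (mod 37), so λ ≡ 3.
  x = λ² - 22 - 11 = 9 - 33 ≡ 13; y = λ·(22 - 13) - 3 ≡ 24. → (13, 24)
5Q: (13, 24) + (11, 7). λ = (7 - 24)/(11 - 13) ≡ 20/35 mod 37. 35⁻¹ ≡ 18 (mod 37), so λ ≡ 27.
  x = λ² - 13 - 11 = 729 - 24 ≡ 2; y = λ·(13 - 2) - 24 ≡ 14. → (2, 14)
6Q: (2, 14) + (11, 7). λ = (7 - 14)/(11 - 2) ≡ 30/9 mod 37. 9⁻¹ ≡ 33 (mod 37), so λ ≡ 28.
  x = λ² - 2 - 11 = 784 - 13 ≡ 31; y = λ·(2 - 31) - 14 ≡ 25. → (31, 25)
7Q: (31, 25) + (11, 7). λ = (7 - 25)/(11 - 31) ≡ 19/17 mod 37. 17⁻¹ ≡ 24 (mod 37), so λ ≡ 12.
  x = λ² - 31 - 11 = 144 - 42 ≡ 28; y = λ·(31 - 28) - 25 ≡ 11. → (28, 11)
8Q: (28, 11) + (11, 7). λ = (7 - 11)/(11 - 28) ≡ 33/20 mod 37. 20⁻¹ ≡ 13 (mod 37) since 20·13 = 260 ≡ 1, so λ ≡ 22.
  x = λ² - 28 - 11 = 484 - 39 ≡ 1; y = λ·(28 - 1) - 11 ≡ 28. → (1, 28)
9Q: (1, 28) + (11, 7). λ = (7 - 28)/(11 - 1) ≡ 16/10 mod 37. 10⁻¹ ≡ 26 (mod 37), so λ ≡ 9.
  x = λ² - 1 - 11 = 81 - 12 ≡ 32; y = λ·(1 - 32) - 28 ≡ 26. → (32, 26)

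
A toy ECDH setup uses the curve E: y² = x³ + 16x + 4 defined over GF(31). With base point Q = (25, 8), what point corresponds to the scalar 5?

(9, 3)

Double-and-add on 5 = (101)₂. Start with Q = (25, 8) for the leading 1-bit.
double: tangent at (25, 8): λ = (3·25² + 16)/(2·8) ≡ 0/16. 16⁻¹ ≡ 2 (mod 31), so λ ≡ 0·2 ≡ 0.
  x = λ² - 25 - 25 = 0 - 50 ≡ 12; y = λ·(25 - 12) - 8 ≡ 23. → (12, 23)
double: tangent at (12, 23): λ = (3·12² + 16)/(2·23) ≡ 14/15. 15⁻¹ ≡ 29 (mod 31) since 15·29 = 435 ≡ 1, so λ ≡ 14·29 ≡ 3.
  x = λ² - 12 - 12 = 9 - 24 ≡ 16; y = λ·(12 - 16) - 23 ≡ 27. → (16, 27)
add Q: (16, 27) + (25, 8). λ = (8 - 27)/(25 - 16) ≡ 12/9 mod 31. 9⁻¹ ≡ 7 (mod 31), so λ ≡ 22.
  x = λ² - 16 - 25 = 484 - 41 ≡ 9; y = λ·(16 - 9) - 27 ≡ 3. → (9, 3)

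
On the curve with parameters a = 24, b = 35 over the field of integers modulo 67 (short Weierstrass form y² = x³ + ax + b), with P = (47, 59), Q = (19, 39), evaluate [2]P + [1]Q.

(32, 65)

First 2P:
Repeated addition: build up to 2P.
2P: tangent at (47, 59): λ = (3·47² + 24)/(2·59) ≡ 18/51. 51⁻¹ ≡ 46 (mod 67), so λ ≡ 18·46 ≡ 24.
  x = λ² - 47 - 47 = 576 - 94 ≡ 13; y = λ·(47 - 13) - 59 ≡ 20. → (13, 20)
2P = (13, 20).
Finally 2P + Q:
(13, 20) + (19, 39). λ = (39 - 20)/(19 - 13) ≡ 19/6 mod 67. 6⁻¹ ≡ 56 (mod 67), so λ ≡ 59.
  x = λ² - 13 - 19 = 3481 - 32 ≡ 32; y = λ·(13 - 32) - 20 ≡ 65. → (32, 65)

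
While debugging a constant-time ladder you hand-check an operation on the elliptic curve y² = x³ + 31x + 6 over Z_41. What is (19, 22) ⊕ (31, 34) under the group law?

(19, 22) + (31, 34). λ = (34 - 22)/(31 - 19) ≡ 12/12 mod 41. 12⁻¹ ≡ 24 (mod 41) since 12·24 = 288 ≡ 1, so λ ≡ 1.
  x = λ² - 19 - 31 = 1 - 50 ≡ 33; y = λ·(19 - 33) - 22 ≡ 5. → (33, 5)

(33, 5)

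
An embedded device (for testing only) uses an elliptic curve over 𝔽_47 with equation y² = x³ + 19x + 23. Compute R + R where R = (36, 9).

(43, 20)

tangent at (36, 9): λ = (3·36² + 19)/(2·9) ≡ 6/18. 18⁻¹ ≡ 34 (mod 47), so λ ≡ 6·34 ≡ 16.
  x = λ² - 36 - 36 = 256 - 72 ≡ 43; y = λ·(36 - 43) - 9 ≡ 20. → (43, 20)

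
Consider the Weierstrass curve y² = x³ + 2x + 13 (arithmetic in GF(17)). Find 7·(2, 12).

(2, 5)

Write G = (2, 12).
Double-and-add on 7 = (111)₂. Start with G = (2, 12) for the leading 1-bit.
double: tangent at (2, 12): λ = (3·2² + 2)/(2·12) ≡ 14/7. 7⁻¹ ≡ 5 (mod 17) since 7·5 = 35 ≡ 1, so λ ≡ 14·5 ≡ 2.
  x = λ² - 2 - 2 = 4 - 4 ≡ 0; y = λ·(2 - 0) - 12 ≡ 9. → (0, 9)
add G: (0, 9) + (2, 12). λ = (12 - 9)/(2 - 0) ≡ 3/2 mod 17. 2⁻¹ ≡ 9 (mod 17), so λ ≡ 10.
  x = λ² - 0 - 2 = 100 - 2 ≡ 13; y = λ·(0 - 13) - 9 ≡ 14. → (13, 14)
double: tangent at (13, 14): λ = (3·13² + 2)/(2·14) ≡ 16/11. 11⁻¹ ≡ 14 (mod 17) since 11·14 = 154 ≡ 1, so λ ≡ 16·14 ≡ 3.
  x = λ² - 13 - 13 = 9 - 26 ≡ 0; y = λ·(13 - 0) - 14 ≡ 8. → (0, 8)
add G: (0, 8) + (2, 12). λ = (12 - 8)/(2 - 0) ≡ 4/2 mod 17. 2⁻¹ ≡ 9 (mod 17), so λ ≡ 2.
  x = λ² - 0 - 2 = 4 - 2 ≡ 2; y = λ·(0 - 2) - 8 ≡ 5. → (2, 5)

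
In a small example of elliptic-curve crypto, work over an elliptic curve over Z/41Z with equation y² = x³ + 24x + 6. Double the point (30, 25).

tangent at (30, 25): λ = (3·30² + 24)/(2·25) ≡ 18/9. 9⁻¹ ≡ 32 (mod 41), so λ ≡ 18·32 ≡ 2.
  x = λ² - 30 - 30 = 4 - 60 ≡ 26; y = λ·(30 - 26) - 25 ≡ 24. → (26, 24)

(26, 24)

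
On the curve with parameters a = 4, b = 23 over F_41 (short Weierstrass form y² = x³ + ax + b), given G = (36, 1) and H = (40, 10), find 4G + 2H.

(25, 2)

First 4G:
Repeated addition: build up to 4G.
2G: tangent at (36, 1): λ = (3·36² + 4)/(2·1) ≡ 38/2. 2⁻¹ ≡ 21 (mod 41) since 2·21 = 42 ≡ 1, so λ ≡ 38·21 ≡ 19.
  x = λ² - 36 - 36 = 361 - 72 ≡ 2; y = λ·(36 - 2) - 1 ≡ 30. → (2, 30)
3G: (2, 30) + (36, 1). λ = (1 - 30)/(36 - 2) ≡ 12/34 mod 41. 34⁻¹ ≡ 35 (mod 41) since 34·35 = 1190 ≡ 1, so λ ≡ 10.
  x = λ² - 2 - 36 = 100 - 38 ≡ 21; y = λ·(2 - 21) - 30 ≡ 26. → (21, 26)
4G: (21, 26) + (36, 1). λ = (1 - 26)/(36 - 21) ≡ 16/15 mod 41. 15⁻¹ ≡ 11 (mod 41) since 15·11 = 165 ≡ 1, so λ ≡ 12.
  x = λ² - 21 - 36 = 144 - 57 ≡ 5; y = λ·(21 - 5) - 26 ≡ 2. → (5, 2)
4G = (5, 2).
Next 2H:
Repeated addition: build up to 2H.
2H: tangent at (40, 10): λ = (3·40² + 4)/(2·10) ≡ 7/20. 20⁻¹ ≡ 39 (mod 41) since 20·39 = 780 ≡ 1, so λ ≡ 7·39 ≡ 27.
  x = λ² - 40 - 40 = 729 - 80 ≡ 34; y = λ·(40 - 34) - 10 ≡ 29. → (34, 29)
2H = (34, 29).
Finally 4G + 2H:
(5, 2) + (34, 29). λ = (29 - 2)/(34 - 5) ≡ 27/29 mod 41. 29⁻¹ ≡ 17 (mod 41) since 29·17 = 493 ≡ 1, so λ ≡ 8.
  x = λ² - 5 - 34 = 64 - 39 ≡ 25; y = λ·(5 - 25) - 2 ≡ 2. → (25, 2)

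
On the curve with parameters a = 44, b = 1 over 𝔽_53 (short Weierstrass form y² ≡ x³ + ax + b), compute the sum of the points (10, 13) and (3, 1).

(10, 13) + (3, 1). λ = (1 - 13)/(3 - 10) ≡ 41/46 mod 53. 46⁻¹ ≡ 15 (mod 53), so λ ≡ 32.
  x = λ² - 10 - 3 = 1024 - 13 ≡ 4; y = λ·(10 - 4) - 13 ≡ 20. → (4, 20)

(4, 20)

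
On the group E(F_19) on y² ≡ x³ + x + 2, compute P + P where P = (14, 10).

tangent at (14, 10): λ = (3·14² + 1)/(2·10) ≡ 0/1. 1⁻¹ ≡ 1 (mod 19) since 1·1 = 1 ≡ 1, so λ ≡ 0·1 ≡ 0.
  x = λ² - 14 - 14 = 0 - 28 ≡ 10; y = λ·(14 - 10) - 10 ≡ 9. → (10, 9)

(10, 9)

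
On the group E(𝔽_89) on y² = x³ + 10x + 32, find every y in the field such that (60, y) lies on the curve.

none

x³ + 10x + 32 = 216632 ≡ 6 (mod 89).
6 is a non-residue mod 89; no y exists.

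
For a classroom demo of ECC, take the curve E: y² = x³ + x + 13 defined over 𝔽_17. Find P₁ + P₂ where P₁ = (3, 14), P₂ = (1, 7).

(4, 8)

(3, 14) + (1, 7). λ = (7 - 14)/(1 - 3) ≡ 10/15 mod 17. 15⁻¹ ≡ 8 (mod 17), so λ ≡ 12.
  x = λ² - 3 - 1 = 144 - 4 ≡ 4; y = λ·(3 - 4) - 14 ≡ 8. → (4, 8)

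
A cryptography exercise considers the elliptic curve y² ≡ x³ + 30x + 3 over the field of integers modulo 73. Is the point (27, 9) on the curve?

no

y² = 9² ≡ 8; x³ + 30x + 3 = 20496 ≡ 56 (mod 73). 8 ≠ 56.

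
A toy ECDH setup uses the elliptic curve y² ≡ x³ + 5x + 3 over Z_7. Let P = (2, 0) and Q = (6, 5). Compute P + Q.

(2, 0) + (6, 5). λ = (5 - 0)/(6 - 2) ≡ 5/4 mod 7. 4⁻¹ ≡ 2 (mod 7), so λ ≡ 3.
  x = λ² - 2 - 6 = 9 - 8 ≡ 1; y = λ·(2 - 1) - 0 ≡ 3. → (1, 3)

(1, 3)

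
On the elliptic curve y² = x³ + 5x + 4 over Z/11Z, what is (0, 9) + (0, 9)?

(5, 0)

tangent at (0, 9): λ = (3·0² + 5)/(2·9) ≡ 5/7. 7⁻¹ ≡ 8 (mod 11), so λ ≡ 5·8 ≡ 7.
  x = λ² - 0 - 0 = 49 - 0 ≡ 5; y = λ·(0 - 5) - 9 ≡ 0. → (5, 0)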